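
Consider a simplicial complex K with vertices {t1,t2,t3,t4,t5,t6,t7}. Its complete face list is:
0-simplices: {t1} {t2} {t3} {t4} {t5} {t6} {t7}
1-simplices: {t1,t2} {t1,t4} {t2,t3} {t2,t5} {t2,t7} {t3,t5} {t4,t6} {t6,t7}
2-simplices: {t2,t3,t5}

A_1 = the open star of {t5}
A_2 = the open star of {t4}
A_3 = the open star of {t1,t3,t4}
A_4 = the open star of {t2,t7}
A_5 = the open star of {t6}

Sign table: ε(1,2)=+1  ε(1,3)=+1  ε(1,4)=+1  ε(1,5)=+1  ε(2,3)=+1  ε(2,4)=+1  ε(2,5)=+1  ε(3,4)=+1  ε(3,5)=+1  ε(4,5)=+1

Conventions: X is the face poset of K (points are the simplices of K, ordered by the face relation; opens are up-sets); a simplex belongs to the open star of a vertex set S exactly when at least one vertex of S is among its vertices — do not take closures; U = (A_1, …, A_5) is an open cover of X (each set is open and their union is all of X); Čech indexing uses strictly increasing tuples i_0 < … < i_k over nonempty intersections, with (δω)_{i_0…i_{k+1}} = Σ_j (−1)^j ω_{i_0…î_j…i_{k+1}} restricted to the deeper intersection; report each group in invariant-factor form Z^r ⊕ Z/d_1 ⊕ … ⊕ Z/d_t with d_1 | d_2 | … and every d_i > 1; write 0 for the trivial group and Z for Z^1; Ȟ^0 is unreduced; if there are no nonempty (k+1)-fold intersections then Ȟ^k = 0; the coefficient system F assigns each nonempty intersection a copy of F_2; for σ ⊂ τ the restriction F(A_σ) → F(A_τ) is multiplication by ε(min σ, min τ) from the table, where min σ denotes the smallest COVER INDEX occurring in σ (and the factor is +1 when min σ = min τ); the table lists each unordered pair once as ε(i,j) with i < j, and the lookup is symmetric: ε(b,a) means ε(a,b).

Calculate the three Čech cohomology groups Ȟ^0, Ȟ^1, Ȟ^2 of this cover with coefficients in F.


Ȟ^0(U;F) ≅ Z/2; Ȟ^1(U;F) ≅ Z/2; Ȟ^2(U;F) ≅ 0

intersection data:
  A1={{t5},{t2,t5},{t3,t5},{t2,t3,t5}} A2={{t4},{t1,t4},{t4,t6}} A3={{t1},{t3},{t4},{t1,t2},{t1,t4},{t2,t3},{t3,t5},{t4,t6},{t2,t3,t5}} A4={{t2},{t7},{t1,t2},{t2,t3},{t2,t5},{t2,t7},{t6,t7},{t2,t3,t5}} A5={{t6},{t4,t6},{t6,t7}}
  A13={{t3,t5},{t2,t3,t5}} A14={{t2,t5},{t2,t3,t5}} A23={{t4},{t1,t4},{t4,t6}} A25={{t4,t6}} A34={{t1,t2},{t2,t3},{t2,t3,t5}} A35={{t4,t6}} A45={{t6,t7}}
  A134={{t2,t3,t5}} A235={{t4,t6}}
C dims 5,7,2; δ0: rk_F2 4; δ1: rk_F2 2
Ȟ^0 = (5 − 4) − 0 = 1, so Ȟ^0 ≅ Z/2
Ȟ^1 = (7 − 2) − 4 = 1, so Ȟ^1 ≅ Z/2
Ȟ^2 = (2 − 0) − 2 = 0, so Ȟ^2 ≅ 0


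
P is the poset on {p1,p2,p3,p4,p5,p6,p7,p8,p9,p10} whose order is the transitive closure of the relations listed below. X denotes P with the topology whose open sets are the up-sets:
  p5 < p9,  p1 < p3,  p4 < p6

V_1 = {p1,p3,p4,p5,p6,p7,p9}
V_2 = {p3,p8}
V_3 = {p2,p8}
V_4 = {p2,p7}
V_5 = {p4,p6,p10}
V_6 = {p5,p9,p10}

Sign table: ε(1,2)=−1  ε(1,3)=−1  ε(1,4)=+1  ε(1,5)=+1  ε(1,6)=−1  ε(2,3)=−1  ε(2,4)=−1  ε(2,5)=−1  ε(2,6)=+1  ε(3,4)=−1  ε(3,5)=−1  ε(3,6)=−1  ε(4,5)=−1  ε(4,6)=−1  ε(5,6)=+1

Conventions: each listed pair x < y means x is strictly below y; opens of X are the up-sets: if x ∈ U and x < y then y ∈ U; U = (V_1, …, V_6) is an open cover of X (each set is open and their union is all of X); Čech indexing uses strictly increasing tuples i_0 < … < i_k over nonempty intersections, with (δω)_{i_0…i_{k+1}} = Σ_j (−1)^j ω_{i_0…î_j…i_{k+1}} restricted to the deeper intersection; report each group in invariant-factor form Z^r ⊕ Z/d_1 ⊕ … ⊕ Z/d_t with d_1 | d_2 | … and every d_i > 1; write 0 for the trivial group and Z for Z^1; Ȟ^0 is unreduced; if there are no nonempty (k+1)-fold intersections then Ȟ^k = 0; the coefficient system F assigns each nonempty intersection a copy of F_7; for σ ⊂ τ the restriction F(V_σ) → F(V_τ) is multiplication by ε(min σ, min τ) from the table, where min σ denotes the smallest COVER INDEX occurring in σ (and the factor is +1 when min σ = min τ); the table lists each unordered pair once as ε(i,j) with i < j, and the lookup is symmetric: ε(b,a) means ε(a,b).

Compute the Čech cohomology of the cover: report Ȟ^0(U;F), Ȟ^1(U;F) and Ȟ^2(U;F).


nerve simplices:
  V12={p3} V14={p7} V15={p4,p6} V16={p5,p9} V23={p8} V34={p2} V56={p10}
C dims 6,7; δ0: rk_F7 6
degree 0: 6−6−0 = 0 → Ȟ^0 ≅ 0
degree 1: 7−0−6 = 1 → Ȟ^1 ≅ Z/7
degree 2: 0−0−0 = 0 → Ȟ^2 ≅ 0

Ȟ^0(U;F) ≅ 0; Ȟ^1(U;F) ≅ Z/7; Ȟ^2(U;F) ≅ 0


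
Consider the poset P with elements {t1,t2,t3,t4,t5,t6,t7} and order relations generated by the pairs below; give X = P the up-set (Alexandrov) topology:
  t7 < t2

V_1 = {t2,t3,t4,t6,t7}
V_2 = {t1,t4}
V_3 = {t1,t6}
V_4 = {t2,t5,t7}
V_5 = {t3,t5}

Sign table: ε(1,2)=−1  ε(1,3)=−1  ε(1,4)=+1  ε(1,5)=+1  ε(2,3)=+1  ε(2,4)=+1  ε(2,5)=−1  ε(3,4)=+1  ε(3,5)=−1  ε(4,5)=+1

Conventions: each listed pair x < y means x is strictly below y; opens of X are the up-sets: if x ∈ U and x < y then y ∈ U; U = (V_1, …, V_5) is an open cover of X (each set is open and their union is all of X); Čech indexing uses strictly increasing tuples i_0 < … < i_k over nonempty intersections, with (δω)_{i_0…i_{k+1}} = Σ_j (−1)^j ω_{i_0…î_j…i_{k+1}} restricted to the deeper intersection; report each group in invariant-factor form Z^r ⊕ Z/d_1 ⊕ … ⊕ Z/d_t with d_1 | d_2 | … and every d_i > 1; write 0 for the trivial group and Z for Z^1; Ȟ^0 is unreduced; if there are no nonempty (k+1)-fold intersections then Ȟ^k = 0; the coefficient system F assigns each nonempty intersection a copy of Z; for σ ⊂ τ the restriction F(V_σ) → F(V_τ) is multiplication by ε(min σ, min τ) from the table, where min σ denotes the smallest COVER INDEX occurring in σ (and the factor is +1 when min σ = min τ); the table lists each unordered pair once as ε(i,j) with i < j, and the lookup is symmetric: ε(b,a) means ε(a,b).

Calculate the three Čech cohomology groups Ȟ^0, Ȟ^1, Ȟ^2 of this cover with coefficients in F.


Ȟ^0(U;F) ≅ Z, Ȟ^1(U;F) ≅ Z^2, Ȟ^2(U;F) ≅ 0

cover nerve:
  V12={t4} V13={t6} V14={t2,t7} V15={t3} V23={t1} V45={t5}
C dims 5,6; δ0: rk 4, SNF 1^4
Ȟ^0: (5−4)−0=1 ⇒ Z
Ȟ^1: (6−0)−4=2 ⇒ Z^2
Ȟ^2: (0−0)−0=0 ⇒ 0


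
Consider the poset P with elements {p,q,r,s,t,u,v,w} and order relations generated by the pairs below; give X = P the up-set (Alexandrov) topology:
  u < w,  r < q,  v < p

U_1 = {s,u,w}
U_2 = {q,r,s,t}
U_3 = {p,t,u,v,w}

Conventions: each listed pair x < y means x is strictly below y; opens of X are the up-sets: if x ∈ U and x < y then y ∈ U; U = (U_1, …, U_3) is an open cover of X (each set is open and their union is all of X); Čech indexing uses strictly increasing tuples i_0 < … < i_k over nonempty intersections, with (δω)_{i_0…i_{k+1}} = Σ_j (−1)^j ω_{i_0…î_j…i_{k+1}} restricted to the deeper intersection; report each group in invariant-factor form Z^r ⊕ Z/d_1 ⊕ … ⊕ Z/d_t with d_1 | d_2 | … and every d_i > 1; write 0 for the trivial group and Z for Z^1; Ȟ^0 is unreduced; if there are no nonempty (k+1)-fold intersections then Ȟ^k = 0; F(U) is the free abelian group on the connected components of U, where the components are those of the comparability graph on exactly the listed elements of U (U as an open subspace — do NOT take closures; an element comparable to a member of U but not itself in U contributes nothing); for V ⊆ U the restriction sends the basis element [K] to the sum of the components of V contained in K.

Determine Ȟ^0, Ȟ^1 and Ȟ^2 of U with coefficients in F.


Ȟ^0 = Z^5,  Ȟ^1 = 0,  Ȟ^2 = 0

nonempty intersections:
  U12={s} U13={u,w} U23={t}
components per intersection:
  U1: {s} {u,w}
  U2: {q,r} {s} {t}
  U3: {p,v} {t} {u,w}
  U12: {s}
  U13: {u,w}
  U23: {t}
C dims 8,3; δ0: rk 3, SNF 1^3
Ȟ^0: (8−3)−0=5 ⇒ Z^5
Ȟ^1: (3−0)−3=0 ⇒ 0
Ȟ^2: (0−0)−0=0 ⇒ 0


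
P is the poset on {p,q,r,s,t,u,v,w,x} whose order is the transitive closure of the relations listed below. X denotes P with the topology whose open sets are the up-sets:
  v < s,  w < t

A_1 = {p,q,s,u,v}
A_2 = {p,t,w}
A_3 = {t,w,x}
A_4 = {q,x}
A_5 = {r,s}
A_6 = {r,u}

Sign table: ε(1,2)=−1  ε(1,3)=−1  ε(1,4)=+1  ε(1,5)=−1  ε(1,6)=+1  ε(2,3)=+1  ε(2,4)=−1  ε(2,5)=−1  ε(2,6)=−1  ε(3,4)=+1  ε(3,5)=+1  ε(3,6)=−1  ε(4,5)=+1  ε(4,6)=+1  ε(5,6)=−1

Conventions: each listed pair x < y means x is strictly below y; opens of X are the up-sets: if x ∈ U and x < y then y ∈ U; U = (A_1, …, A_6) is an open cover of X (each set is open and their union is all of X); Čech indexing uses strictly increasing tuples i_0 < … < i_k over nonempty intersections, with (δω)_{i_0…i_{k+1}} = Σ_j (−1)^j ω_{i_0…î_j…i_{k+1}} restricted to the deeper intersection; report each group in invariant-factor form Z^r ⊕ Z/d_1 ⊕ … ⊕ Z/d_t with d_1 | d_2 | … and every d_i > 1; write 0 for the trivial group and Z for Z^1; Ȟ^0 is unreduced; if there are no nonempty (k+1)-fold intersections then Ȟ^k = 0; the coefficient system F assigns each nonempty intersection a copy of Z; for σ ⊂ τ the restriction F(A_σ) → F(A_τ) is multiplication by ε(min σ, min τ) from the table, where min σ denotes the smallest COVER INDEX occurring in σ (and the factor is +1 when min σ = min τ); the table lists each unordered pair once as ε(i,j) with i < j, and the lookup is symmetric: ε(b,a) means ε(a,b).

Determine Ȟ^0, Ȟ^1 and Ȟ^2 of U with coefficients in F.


Ȟ^0 = 0; Ȟ^1 = Z ⊕ Z/2; Ȟ^2 = 0

nerve simplices:
  A12={p} A14={q} A15={s} A16={u} A23={t,w} A34={x} A56={r}
C dims 6,7; δ0: rk 6, SNF 1^5·2
degree 0: 6−6−0 = 0 → Ȟ^0 ≅ 0
degree 1: 7−0−6 = 1 plus torsion [2] → Ȟ^1 ≅ Z ⊕ Z/2
degree 2: 0−0−0 = 0 → Ȟ^2 ≅ 0


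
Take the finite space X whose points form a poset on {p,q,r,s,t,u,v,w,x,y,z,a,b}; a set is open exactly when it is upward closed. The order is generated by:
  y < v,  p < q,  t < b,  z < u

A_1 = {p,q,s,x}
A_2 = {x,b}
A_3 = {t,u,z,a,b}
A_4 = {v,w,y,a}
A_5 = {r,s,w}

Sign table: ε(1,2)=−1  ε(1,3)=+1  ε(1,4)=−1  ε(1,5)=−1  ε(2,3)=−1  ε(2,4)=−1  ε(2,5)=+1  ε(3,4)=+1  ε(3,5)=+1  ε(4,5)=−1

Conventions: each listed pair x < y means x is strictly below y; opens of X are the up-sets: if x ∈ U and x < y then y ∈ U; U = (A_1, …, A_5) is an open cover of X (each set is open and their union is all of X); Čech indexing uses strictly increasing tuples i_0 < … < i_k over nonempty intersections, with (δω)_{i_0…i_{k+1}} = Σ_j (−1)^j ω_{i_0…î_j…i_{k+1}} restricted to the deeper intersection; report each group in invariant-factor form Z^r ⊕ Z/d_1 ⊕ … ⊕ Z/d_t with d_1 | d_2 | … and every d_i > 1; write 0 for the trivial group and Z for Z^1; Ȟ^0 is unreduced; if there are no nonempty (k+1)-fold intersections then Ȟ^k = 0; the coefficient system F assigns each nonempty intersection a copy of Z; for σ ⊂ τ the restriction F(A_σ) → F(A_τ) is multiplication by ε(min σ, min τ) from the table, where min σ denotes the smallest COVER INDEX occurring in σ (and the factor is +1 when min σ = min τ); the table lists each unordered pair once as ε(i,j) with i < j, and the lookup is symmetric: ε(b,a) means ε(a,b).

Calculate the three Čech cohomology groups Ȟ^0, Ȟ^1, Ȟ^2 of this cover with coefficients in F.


Ȟ^0 ≅ Z,  Ȟ^1 ≅ Z,  Ȟ^2 ≅ 0

nerve simplices:
  A12={x} A15={s} A23={b} A34={a} A45={w}
C dims 5,5; δ0: rk 4, SNF 1^4
degree 0: 5−4−0 = 1 → Ȟ^0 ≅ Z
degree 1: 5−0−4 = 1 → Ȟ^1 ≅ Z
degree 2: 0−0−0 = 0 → Ȟ^2 ≅ 0


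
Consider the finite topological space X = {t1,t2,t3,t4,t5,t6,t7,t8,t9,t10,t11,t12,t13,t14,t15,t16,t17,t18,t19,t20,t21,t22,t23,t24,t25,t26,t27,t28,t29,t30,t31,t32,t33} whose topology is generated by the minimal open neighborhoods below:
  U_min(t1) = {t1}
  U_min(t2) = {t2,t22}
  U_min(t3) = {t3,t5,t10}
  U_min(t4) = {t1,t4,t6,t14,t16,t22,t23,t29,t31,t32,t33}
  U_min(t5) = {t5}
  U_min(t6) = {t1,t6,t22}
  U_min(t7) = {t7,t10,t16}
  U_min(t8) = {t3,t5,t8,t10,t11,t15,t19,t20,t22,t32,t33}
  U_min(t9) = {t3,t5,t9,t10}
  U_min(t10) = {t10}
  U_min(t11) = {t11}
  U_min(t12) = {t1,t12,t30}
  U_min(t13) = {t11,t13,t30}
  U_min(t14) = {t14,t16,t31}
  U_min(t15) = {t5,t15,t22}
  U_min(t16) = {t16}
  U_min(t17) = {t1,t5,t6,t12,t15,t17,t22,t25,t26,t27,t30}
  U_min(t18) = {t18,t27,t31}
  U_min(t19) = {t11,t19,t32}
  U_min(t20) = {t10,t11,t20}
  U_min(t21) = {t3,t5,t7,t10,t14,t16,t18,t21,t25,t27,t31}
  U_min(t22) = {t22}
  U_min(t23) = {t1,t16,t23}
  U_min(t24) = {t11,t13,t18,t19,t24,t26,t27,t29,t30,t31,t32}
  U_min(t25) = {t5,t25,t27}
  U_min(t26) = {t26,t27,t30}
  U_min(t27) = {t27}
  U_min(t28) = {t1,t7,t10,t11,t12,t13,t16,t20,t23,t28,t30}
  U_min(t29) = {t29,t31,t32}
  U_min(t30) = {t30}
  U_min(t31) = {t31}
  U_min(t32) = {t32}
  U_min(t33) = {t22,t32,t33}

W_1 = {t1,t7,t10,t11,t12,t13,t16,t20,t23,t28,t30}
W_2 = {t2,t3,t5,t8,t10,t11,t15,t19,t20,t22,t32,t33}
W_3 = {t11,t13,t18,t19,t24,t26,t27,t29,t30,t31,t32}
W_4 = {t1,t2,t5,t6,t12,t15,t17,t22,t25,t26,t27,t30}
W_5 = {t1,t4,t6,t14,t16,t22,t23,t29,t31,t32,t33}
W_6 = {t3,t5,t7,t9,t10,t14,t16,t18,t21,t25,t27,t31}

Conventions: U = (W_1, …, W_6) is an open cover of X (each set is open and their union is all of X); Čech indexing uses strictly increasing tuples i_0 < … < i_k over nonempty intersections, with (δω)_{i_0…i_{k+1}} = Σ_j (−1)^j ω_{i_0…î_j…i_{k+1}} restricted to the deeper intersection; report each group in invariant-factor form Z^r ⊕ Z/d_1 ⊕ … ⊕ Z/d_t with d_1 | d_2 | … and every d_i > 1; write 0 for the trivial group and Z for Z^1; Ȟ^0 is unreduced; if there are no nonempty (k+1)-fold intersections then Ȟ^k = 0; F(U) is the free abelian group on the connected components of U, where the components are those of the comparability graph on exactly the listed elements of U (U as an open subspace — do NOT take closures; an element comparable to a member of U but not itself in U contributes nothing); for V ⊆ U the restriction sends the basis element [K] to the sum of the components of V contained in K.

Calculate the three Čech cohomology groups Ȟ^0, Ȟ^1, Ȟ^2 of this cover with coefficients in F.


Ȟ^0(U;F) ≅ Z, Ȟ^1(U;F) ≅ 0, Ȟ^2(U;F) ≅ Z/2

intersection data:
  W12={t10,t11,t20} W13={t11,t13,t30} W14={t1,t12,t30} W15={t1,t16,t23} W16={t7,t10,t16} W23={t11,t19,t32} W24={t2,t5,t15,t22} W25={t22,t32,t33} W26={t3,t5,t10} W34={t26,t27,t30} W35={t29,t31,t32} W36={t18,t27,t31} W45={t1,t6,t22} W46={t5,t25,t27} W56={t14,t16,t31}
  W123={t11} W126={t10} W134={t30} W145={t1} W156={t16} W235={t32} W245={t22} W246={t5} W346={t27} W356={t31}
components per intersection:
  W1: {t1,t7,t10,t11,t12,t13,t16,t20,t23,t28,t30}
  W2: {t2,t3,t5,t8,t10,t11,t15,t19,t20,t22,t32,t33}
  W3: {t11,t13,t18,t19,t24,t26,t27,t29,t30,t31,t32}
  W4: {t1,t2,t5,t6,t12,t15,t17,t22,t25,t26,t27,t30}
  W5: {t1,t4,t6,t14,t16,t22,t23,t29,t31,t32,t33}
  W6: {t3,t5,t7,t9,t10,t14,t16,t18,t21,t25,t27,t31}
  W12: {t10,t11,t20}
  W13: {t11,t13,t30}
  W14: {t1,t12,t30}
  W15: {t1,t16,t23}
  W16: {t7,t10,t16}
  W23: {t11,t19,t32}
  W24: {t2,t5,t15,t22}
  W25: {t22,t32,t33}
  W26: {t3,t5,t10}
  W34: {t26,t27,t30}
  W35: {t29,t31,t32}
  W36: {t18,t27,t31}
  W45: {t1,t6,t22}
  W46: {t5,t25,t27}
  W56: {t14,t16,t31}
  W123: {t11}
  W126: {t10}
  W134: {t30}
  W145: {t1}
  W156: {t16}
  W235: {t32}
  W245: {t22}
  W246: {t5}
  W346: {t27}
  W356: {t31}
C dims 6,15,10; δ0: rk 5, SNF 1^5; δ1: rk 10, SNF 1^9·2
Ȟ^0 = (6 − 5) − 0 = 1, so Ȟ^0 ≅ Z
Ȟ^1 = (15 − 10) − 5 = 0, so Ȟ^1 ≅ 0
Ȟ^2 = (10 − 0) − 10 = 0 plus torsion [2], so Ȟ^2 ≅ Z/2


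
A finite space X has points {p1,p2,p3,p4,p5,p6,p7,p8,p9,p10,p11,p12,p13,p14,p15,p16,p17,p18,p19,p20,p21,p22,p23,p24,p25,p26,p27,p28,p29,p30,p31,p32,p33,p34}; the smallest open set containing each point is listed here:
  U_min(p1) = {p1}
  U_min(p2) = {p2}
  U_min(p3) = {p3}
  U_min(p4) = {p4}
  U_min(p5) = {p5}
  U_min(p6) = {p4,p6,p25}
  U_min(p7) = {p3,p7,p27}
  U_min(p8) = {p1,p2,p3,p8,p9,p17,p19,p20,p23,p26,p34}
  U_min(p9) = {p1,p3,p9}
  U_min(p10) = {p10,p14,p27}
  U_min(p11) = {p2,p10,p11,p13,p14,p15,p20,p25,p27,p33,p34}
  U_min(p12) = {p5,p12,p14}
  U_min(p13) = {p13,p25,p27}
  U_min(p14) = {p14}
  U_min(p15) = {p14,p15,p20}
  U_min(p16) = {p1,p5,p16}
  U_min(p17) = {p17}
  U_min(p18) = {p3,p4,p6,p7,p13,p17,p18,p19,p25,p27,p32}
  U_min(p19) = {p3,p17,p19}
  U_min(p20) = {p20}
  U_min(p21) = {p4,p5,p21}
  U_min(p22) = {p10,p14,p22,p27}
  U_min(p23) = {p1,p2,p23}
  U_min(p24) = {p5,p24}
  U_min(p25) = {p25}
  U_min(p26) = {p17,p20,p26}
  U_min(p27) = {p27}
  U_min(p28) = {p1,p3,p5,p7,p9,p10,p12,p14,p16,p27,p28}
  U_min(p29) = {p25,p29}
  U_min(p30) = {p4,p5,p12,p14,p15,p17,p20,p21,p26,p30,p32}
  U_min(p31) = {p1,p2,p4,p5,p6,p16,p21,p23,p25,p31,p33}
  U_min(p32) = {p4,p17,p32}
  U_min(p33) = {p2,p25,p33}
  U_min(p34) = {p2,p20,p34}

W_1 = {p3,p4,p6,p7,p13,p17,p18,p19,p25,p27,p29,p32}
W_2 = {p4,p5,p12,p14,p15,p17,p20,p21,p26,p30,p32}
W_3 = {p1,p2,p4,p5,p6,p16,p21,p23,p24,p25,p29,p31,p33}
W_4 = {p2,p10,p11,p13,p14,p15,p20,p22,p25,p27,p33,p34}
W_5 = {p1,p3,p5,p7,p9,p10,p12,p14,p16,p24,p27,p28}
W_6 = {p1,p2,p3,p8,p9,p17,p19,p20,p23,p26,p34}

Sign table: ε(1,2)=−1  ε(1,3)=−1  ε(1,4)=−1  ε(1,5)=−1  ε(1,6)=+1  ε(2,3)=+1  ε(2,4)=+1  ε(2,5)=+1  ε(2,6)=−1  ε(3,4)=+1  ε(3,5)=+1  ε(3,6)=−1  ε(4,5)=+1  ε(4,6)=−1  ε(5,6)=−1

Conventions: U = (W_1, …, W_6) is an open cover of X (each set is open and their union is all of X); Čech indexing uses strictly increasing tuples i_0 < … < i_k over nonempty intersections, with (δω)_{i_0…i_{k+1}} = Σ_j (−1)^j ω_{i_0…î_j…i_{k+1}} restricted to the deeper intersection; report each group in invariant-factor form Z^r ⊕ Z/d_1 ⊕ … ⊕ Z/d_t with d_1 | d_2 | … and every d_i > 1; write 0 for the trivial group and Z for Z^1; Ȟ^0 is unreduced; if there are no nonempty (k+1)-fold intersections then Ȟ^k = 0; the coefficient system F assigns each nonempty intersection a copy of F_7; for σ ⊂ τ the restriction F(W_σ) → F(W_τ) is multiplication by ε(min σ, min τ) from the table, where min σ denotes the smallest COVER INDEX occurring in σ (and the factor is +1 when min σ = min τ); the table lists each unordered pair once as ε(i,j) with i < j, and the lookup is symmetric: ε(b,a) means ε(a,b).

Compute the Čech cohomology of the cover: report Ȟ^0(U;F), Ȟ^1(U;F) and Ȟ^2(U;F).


nonempty overlaps:
  W12={p4,p17,p32} W13={p4,p6,p25,p29} W14={p13,p25,p27} W15={p3,p7,p27} W16={p3,p17,p19} W23={p4,p5,p21} W24={p14,p15,p20} W25={p5,p12,p14} W26={p17,p20,p26} W34={p2,p25,p33} W35={p1,p5,p16,p24} W36={p1,p2,p23} W45={p10,p14,p27} W46={p2,p20,p34} W56={p1,p3,p9}
  W123={p4} W126={p17} W134={p25} W145={p27} W156={p3} W235={p5} W245={p14} W246={p20} W346={p2} W356={p1}
C dims 6,15,10; δ0: rk_F7 5; δ1: rk_F7 10
degree 0: 6−5−0 = 1 → Ȟ^0 ≅ Z/7
degree 1: 15−10−5 = 0 → Ȟ^1 ≅ 0
degree 2: 10−0−10 = 0 → Ȟ^2 ≅ 0

Ȟ^0(U;F) ≅ Z/7,  Ȟ^1(U;F) ≅ 0,  Ȟ^2(U;F) ≅ 0


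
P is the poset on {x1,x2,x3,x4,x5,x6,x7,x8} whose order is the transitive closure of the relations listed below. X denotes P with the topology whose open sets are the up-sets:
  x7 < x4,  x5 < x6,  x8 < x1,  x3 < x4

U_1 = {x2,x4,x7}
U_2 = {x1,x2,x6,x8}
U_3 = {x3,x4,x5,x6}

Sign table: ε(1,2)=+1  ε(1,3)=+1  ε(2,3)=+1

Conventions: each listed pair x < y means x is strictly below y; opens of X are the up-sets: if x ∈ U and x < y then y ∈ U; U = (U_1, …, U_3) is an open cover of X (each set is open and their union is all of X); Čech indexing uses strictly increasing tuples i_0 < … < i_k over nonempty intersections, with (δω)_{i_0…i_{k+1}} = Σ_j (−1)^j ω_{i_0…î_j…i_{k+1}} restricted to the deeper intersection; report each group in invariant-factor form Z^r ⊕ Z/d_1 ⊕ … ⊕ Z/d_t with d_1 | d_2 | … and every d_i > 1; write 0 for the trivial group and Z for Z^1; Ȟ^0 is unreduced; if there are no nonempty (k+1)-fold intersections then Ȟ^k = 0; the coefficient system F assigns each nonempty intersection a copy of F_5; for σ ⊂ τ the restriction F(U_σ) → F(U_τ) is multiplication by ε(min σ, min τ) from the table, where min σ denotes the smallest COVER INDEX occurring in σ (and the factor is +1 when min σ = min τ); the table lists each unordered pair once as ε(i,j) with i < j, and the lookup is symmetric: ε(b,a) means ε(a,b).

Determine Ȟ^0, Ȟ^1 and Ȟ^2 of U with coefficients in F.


intersection data:
  U12={x2} U13={x4} U23={x6}
C dims 3,3; δ0: rk_F5 2
Ȟ^0 = (3 − 2) − 0 = 1, so Ȟ^0 ≅ Z/5
Ȟ^1 = (3 − 0) − 2 = 1, so Ȟ^1 ≅ Z/5
Ȟ^2 = (0 − 0) − 0 = 0, so Ȟ^2 ≅ 0

Ȟ^0 = Z/5,  Ȟ^1 = Z/5,  Ȟ^2 = 0


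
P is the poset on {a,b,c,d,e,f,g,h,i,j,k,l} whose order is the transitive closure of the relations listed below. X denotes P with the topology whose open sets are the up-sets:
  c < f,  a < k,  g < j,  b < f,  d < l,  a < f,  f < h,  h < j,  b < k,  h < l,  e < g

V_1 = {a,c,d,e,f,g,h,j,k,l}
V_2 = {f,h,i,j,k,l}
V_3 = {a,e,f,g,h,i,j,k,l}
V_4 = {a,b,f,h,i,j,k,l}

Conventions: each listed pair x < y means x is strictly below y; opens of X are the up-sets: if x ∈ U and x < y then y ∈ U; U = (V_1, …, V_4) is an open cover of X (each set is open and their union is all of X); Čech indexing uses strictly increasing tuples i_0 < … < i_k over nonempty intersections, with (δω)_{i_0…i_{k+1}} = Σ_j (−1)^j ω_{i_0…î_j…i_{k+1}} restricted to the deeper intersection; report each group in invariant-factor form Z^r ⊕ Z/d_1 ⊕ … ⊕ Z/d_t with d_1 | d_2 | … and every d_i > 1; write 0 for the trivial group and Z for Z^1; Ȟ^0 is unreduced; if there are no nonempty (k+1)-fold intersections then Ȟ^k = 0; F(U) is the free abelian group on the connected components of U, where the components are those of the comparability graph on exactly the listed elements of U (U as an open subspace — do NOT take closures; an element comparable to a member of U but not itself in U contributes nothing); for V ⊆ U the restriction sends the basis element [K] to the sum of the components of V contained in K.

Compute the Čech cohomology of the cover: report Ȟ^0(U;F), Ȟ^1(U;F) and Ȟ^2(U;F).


intersection data:
  V12={f,h,j,k,l} V13={a,e,f,g,h,j,k,l} V14={a,f,h,j,k,l} V23={f,h,i,j,k,l} V24={f,h,i,j,k,l} V34={a,f,h,i,j,k,l}
  V123={f,h,j,k,l} V124={f,h,j,k,l} V134={a,f,h,j,k,l} V234={f,h,i,j,k,l}
  V1234={f,h,j,k,l}
components per intersection:
  V1: {a,c,d,e,f,g,h,j,k,l}
  V2: {f,h,j,l} {i} {k}
  V3: {a,e,f,g,h,j,k,l} {i}
  V4: {a,b,f,h,j,k,l} {i}
  V12: {f,h,j,l} {k}
  V13: {a,e,f,g,h,j,k,l}
  V14: {a,f,h,j,k,l}
  V23: {f,h,j,l} {i} {k}
  V24: {f,h,j,l} {i} {k}
  V34: {a,f,h,j,k,l} {i}
  V123: {f,h,j,l} {k}
  V124: {f,h,j,l} {k}
  V134: {a,f,h,j,k,l}
  V234: {f,h,j,l} {i} {k}
  V1234: {f,h,j,l} {k}
C dims 8,12,8,2; δ0: rk 6, SNF 1^6; δ1: rk 6, SNF 1^6; δ2: rk 2, SNF 1^2
Ȟ^0 = (8 − 6) − 0 = 2, so Ȟ^0 ≅ Z^2
Ȟ^1 = (12 − 6) − 6 = 0, so Ȟ^1 ≅ 0
Ȟ^2 = (8 − 2) − 6 = 0, so Ȟ^2 ≅ 0

Ȟ^0 = Z^2, Ȟ^1 = 0 and Ȟ^2 = 0


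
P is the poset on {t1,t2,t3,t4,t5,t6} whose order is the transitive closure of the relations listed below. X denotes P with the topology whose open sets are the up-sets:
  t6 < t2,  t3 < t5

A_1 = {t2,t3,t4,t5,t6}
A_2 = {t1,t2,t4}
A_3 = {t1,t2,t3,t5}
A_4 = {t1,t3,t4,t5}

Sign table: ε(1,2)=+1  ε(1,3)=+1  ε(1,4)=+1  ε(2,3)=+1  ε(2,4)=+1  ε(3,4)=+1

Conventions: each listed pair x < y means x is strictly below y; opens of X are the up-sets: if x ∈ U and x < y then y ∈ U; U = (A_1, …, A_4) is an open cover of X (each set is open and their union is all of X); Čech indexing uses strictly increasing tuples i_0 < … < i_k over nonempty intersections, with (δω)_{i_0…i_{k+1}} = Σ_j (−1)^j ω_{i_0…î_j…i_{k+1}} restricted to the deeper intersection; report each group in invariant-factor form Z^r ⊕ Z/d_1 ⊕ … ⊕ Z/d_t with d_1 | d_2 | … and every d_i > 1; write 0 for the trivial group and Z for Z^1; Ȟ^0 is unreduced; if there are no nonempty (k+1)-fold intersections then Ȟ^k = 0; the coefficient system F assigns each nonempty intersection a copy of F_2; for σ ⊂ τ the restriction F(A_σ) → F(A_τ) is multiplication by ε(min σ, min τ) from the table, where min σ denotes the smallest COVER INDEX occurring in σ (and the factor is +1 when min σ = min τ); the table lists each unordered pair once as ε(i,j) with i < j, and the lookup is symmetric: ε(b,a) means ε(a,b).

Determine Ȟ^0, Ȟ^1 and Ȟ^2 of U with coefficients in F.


Ȟ^0 ≅ Z/2, Ȟ^1 ≅ 0 and Ȟ^2 ≅ Z/2

cover nerve:
  A12={t2,t4} A13={t2,t3,t5} A14={t3,t4,t5} A23={t1,t2} A24={t1,t4} A34={t1,t3,t5}
  A123={t2} A124={t4} A134={t3,t5} A234={t1}
C dims 4,6,4; δ0: rk_F2 3; δ1: rk_F2 3
Ȟ^0: (4−3)−0=1 ⇒ Z/2
Ȟ^1: (6−3)−3=0 ⇒ 0
Ȟ^2: (4−0)−3=1 ⇒ Z/2


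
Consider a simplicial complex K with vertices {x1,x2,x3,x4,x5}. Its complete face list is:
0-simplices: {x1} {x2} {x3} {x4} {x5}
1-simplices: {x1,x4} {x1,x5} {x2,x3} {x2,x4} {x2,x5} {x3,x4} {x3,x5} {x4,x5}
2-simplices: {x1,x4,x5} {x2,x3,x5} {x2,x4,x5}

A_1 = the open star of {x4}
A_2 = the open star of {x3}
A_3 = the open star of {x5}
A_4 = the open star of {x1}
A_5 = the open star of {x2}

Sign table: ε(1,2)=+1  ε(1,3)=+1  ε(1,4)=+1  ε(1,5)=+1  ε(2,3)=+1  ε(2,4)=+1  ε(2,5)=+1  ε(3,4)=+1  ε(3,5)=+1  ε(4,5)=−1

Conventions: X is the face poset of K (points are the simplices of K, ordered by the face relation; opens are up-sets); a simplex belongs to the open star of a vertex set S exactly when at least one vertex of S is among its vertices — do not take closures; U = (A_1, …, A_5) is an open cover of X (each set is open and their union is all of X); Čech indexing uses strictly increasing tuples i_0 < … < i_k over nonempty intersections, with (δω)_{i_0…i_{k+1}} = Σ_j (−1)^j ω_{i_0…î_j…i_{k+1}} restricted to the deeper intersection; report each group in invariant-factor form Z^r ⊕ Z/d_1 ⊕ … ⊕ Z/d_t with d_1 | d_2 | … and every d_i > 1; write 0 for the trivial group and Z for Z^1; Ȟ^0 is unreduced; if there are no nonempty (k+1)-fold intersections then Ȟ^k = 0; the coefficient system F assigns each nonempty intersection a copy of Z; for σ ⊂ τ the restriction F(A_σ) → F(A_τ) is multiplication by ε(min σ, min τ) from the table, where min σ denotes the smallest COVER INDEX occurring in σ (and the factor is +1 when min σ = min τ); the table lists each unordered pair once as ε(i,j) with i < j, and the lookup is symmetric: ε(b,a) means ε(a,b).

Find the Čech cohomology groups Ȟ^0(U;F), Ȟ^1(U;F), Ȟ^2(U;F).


cover nerve:
  A1={{x4},{x1,x4},{x2,x4},{x3,x4},{x4,x5},{x1,x4,x5},{x2,x4,x5}} A2={{x3},{x2,x3},{x3,x4},{x3,x5},{x2,x3,x5}} A3={{x5},{x1,x5},{x2,x5},{x3,x5},{x4,x5},{x1,x4,x5},{x2,x3,x5},{x2,x4,x5}} A4={{x1},{x1,x4},{x1,x5},{x1,x4,x5}} A5={{x2},{x2,x3},{x2,x4},{x2,x5},{x2,x3,x5},{x2,x4,x5}}
  A12={{x3,x4}} A13={{x4,x5},{x1,x4,x5},{x2,x4,x5}} A14={{x1,x4},{x1,x4,x5}} A15={{x2,x4},{x2,x4,x5}} A23={{x3,x5},{x2,x3,x5}} A25={{x2,x3},{x2,x3,x5}} A34={{x1,x5},{x1,x4,x5}} A35={{x2,x5},{x2,x3,x5},{x2,x4,x5}}
  A134={{x1,x4,x5}} A135={{x2,x4,x5}} A235={{x2,x3,x5}}
C dims 5,8,3; δ0: rk 4, SNF 1^4; δ1: rk 3, SNF 1^3
Ȟ^0: (5−4)−0=1 ⇒ Z
Ȟ^1: (8−3)−4=1 ⇒ Z
Ȟ^2: (3−0)−3=0 ⇒ 0

Ȟ^0(U;F) ≅ Z, Ȟ^1(U;F) ≅ Z and Ȟ^2(U;F) ≅ 0


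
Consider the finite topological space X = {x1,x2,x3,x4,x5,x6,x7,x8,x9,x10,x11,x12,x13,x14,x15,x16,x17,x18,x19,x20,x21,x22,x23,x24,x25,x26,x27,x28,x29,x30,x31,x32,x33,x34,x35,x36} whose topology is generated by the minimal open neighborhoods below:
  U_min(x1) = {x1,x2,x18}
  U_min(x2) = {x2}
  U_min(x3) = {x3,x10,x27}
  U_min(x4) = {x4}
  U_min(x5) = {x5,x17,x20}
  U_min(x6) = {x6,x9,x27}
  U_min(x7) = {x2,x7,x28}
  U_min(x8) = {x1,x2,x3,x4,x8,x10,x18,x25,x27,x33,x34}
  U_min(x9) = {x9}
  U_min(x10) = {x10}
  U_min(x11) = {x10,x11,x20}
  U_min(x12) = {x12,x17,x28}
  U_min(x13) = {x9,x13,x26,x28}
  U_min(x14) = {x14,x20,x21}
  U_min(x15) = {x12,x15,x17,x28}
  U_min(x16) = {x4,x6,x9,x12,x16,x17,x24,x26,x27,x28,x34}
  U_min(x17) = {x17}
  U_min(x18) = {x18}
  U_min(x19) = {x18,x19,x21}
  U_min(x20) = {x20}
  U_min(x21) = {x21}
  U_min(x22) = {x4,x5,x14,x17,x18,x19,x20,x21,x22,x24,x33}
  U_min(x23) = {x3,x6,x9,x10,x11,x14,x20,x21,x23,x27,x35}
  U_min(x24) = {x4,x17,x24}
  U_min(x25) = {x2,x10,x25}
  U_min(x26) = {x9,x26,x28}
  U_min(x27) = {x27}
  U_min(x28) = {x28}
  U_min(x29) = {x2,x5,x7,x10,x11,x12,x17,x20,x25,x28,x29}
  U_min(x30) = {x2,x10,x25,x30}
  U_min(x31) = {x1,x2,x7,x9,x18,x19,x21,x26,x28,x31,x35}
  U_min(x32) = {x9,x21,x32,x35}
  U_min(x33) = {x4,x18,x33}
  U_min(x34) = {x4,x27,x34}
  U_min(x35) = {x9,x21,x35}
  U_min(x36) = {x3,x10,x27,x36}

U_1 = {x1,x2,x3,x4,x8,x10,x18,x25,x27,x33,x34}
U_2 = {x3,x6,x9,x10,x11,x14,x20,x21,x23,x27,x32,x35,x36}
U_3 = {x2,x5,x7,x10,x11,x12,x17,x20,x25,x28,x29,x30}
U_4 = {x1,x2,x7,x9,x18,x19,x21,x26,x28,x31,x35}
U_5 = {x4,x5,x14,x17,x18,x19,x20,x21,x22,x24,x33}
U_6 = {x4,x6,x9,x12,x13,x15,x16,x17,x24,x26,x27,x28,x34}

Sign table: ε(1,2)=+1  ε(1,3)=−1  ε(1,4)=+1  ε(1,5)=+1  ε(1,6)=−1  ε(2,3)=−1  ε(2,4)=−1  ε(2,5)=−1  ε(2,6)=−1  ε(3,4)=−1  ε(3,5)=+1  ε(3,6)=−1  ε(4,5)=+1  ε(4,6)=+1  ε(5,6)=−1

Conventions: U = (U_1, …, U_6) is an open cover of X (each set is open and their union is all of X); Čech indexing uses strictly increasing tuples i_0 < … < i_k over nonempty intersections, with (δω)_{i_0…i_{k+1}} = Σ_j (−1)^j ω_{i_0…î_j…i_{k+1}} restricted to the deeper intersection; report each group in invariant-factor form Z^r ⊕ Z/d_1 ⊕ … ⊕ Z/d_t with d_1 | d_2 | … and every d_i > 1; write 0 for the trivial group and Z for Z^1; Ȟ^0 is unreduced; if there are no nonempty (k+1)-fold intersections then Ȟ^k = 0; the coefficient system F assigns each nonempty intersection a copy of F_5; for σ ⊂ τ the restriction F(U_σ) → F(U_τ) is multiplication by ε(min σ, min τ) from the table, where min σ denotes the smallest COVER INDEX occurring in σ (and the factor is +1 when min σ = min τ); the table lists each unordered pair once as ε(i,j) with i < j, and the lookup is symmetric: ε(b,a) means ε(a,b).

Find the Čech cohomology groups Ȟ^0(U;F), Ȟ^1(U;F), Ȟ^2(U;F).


intersection data:
  U12={x3,x10,x27} U13={x2,x10,x25} U14={x1,x2,x18} U15={x4,x18,x33} U16={x4,x27,x34} U23={x10,x11,x20} U24={x9,x21,x35} U25={x14,x20,x21} U26={x6,x9,x27} U34={x2,x7,x28} U35={x5,x17,x20} U36={x12,x17,x28} U45={x18,x19,x21} U46={x9,x26,x28} U56={x4,x17,x24}
  U123={x10} U126={x27} U134={x2} U145={x18} U156={x4} U235={x20} U245={x21} U246={x9} U346={x28} U356={x17}
C dims 6,15,10; δ0: rk_F5 6; δ1: rk_F5 9
Ȟ^0 = (6 − 6) − 0 = 0, so Ȟ^0 ≅ 0
Ȟ^1 = (15 − 9) − 6 = 0, so Ȟ^1 ≅ 0
Ȟ^2 = (10 − 0) − 9 = 1, so Ȟ^2 ≅ Z/5

Ȟ^0 ≅ 0,  Ȟ^1 ≅ 0,  Ȟ^2 ≅ Z/5


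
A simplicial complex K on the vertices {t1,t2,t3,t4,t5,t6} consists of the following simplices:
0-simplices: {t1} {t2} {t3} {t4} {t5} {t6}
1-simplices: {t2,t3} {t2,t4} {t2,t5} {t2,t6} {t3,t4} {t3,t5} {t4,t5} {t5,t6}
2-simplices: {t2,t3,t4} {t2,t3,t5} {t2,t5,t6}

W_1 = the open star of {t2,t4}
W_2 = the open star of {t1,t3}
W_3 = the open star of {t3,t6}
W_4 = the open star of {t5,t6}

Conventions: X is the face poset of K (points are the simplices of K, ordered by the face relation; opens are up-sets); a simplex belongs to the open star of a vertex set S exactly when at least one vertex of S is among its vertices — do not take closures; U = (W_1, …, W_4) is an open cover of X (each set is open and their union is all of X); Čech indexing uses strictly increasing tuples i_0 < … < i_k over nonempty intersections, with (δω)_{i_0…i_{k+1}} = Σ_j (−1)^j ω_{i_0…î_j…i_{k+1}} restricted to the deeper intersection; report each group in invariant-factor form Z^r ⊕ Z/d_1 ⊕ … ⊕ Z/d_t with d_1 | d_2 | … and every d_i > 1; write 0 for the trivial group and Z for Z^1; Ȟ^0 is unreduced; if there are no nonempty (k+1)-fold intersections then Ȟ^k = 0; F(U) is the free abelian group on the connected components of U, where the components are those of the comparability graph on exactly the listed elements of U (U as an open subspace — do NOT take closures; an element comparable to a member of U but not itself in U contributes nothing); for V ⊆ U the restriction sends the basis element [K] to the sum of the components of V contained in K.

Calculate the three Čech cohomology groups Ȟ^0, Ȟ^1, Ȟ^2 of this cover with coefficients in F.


Ȟ^0 ≅ Z^2, Ȟ^1 ≅ Z and Ȟ^2 ≅ 0

nonempty overlaps:
  W1={{t2},{t4},{t2,t3},{t2,t4},{t2,t5},{t2,t6},{t3,t4},{t4,t5},{t2,t3,t4},{t2,t3,t5},{t2,t5,t6}} W2={{t1},{t3},{t2,t3},{t3,t4},{t3,t5},{t2,t3,t4},{t2,t3,t5}} W3={{t3},{t6},{t2,t3},{t2,t6},{t3,t4},{t3,t5},{t5,t6},{t2,t3,t4},{t2,t3,t5},{t2,t5,t6}} W4={{t5},{t6},{t2,t5},{t2,t6},{t3,t5},{t4,t5},{t5,t6},{t2,t3,t5},{t2,t5,t6}}
  W12={{t2,t3},{t3,t4},{t2,t3,t4},{t2,t3,t5}} W13={{t2,t3},{t2,t6},{t3,t4},{t2,t3,t4},{t2,t3,t5},{t2,t5,t6}} W14={{t2,t5},{t2,t6},{t4,t5},{t2,t3,t5},{t2,t5,t6}} W23={{t3},{t2,t3},{t3,t4},{t3,t5},{t2,t3,t4},{t2,t3,t5}} W24={{t3,t5},{t2,t3,t5}} W34={{t6},{t2,t6},{t3,t5},{t5,t6},{t2,t3,t5},{t2,t5,t6}}
  W123={{t2,t3},{t3,t4},{t2,t3,t4},{t2,t3,t5}} W124={{t2,t3,t5}} W134={{t2,t6},{t2,t3,t5},{t2,t5,t6}} W234={{t3,t5},{t2,t3,t5}}
  W1234={{t2,t3,t5}}
components per intersection:
  W1: {{t2},{t4},{t2,t3},{t2,t4},{t2,t5},{t2,t6},{t3,t4},{t4,t5},{t2,t3,t4},{t2,t3,t5},{t2,t5,t6}}
  W2: {{t1}} {{t3},{t2,t3},{t3,t4},{t3,t5},{t2,t3,t4},{t2,t3,t5}}
  W3: {{t3},{t2,t3},{t3,t4},{t3,t5},{t2,t3,t4},{t2,t3,t5}} {{t6},{t2,t6},{t5,t6},{t2,t5,t6}}
  W4: {{t5},{t6},{t2,t5},{t2,t6},{t3,t5},{t4,t5},{t5,t6},{t2,t3,t5},{t2,t5,t6}}
  W12: {{t2,t3},{t3,t4},{t2,t3,t4},{t2,t3,t5}}
  W13: {{t2,t3},{t3,t4},{t2,t3,t4},{t2,t3,t5}} {{t2,t6},{t2,t5,t6}}
  W14: {{t2,t5},{t2,t6},{t2,t3,t5},{t2,t5,t6}} {{t4,t5}}
  W23: {{t3},{t2,t3},{t3,t4},{t3,t5},{t2,t3,t4},{t2,t3,t5}}
  W24: {{t3,t5},{t2,t3,t5}}
  W34: {{t6},{t2,t6},{t5,t6},{t2,t5,t6}} {{t3,t5},{t2,t3,t5}}
  W123: {{t2,t3},{t3,t4},{t2,t3,t4},{t2,t3,t5}}
  W124: {{t2,t3,t5}}
  W134: {{t2,t6},{t2,t5,t6}} {{t2,t3,t5}}
  W234: {{t3,t5},{t2,t3,t5}}
  W1234: {{t2,t3,t5}}
C dims 6,9,5,1; δ0: rk 4, SNF 1^4; δ1: rk 4, SNF 1^4; δ2: rk 1, SNF 1^1
degree 0: 6−4−0 = 2 → Ȟ^0 ≅ Z^2
degree 1: 9−4−4 = 1 → Ȟ^1 ≅ Z
degree 2: 5−1−4 = 0 → Ȟ^2 ≅ 0


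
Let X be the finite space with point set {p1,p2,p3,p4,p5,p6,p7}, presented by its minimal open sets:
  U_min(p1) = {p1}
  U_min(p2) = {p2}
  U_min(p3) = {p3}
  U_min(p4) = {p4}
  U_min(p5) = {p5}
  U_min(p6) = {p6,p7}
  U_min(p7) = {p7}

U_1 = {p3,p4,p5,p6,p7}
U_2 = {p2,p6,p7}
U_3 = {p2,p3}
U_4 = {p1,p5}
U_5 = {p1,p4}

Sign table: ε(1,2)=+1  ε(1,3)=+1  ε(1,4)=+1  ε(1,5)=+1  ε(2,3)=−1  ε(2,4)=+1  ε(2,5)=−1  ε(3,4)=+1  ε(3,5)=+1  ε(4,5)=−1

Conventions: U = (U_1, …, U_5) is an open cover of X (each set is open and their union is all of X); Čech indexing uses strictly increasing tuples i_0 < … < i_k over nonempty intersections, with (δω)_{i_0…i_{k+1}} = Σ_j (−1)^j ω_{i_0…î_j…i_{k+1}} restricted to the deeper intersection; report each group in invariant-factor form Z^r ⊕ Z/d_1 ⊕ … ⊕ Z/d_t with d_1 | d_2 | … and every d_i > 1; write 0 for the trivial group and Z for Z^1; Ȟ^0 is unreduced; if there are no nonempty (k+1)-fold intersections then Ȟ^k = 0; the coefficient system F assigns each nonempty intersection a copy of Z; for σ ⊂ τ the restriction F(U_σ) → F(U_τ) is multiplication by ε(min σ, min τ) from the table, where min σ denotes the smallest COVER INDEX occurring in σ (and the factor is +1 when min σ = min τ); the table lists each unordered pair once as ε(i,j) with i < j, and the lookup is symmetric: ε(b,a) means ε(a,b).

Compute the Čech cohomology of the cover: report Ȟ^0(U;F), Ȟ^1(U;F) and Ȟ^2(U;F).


Ȟ^0 ≅ 0,  Ȟ^1 ≅ Z ⊕ Z/2,  Ȟ^2 ≅ 0

nerve of the cover:
  U12={p6,p7} U13={p3} U14={p5} U15={p4} U23={p2} U45={p1}
C dims 5,6; δ0: rk 5, SNF 1^4·2
Ȟ^0 = (5 − 5) − 0 = 0, so Ȟ^0 ≅ 0
Ȟ^1 = (6 − 0) − 5 = 1 plus torsion [2], so Ȟ^1 ≅ Z ⊕ Z/2
Ȟ^2 = (0 − 0) − 0 = 0, so Ȟ^2 ≅ 0


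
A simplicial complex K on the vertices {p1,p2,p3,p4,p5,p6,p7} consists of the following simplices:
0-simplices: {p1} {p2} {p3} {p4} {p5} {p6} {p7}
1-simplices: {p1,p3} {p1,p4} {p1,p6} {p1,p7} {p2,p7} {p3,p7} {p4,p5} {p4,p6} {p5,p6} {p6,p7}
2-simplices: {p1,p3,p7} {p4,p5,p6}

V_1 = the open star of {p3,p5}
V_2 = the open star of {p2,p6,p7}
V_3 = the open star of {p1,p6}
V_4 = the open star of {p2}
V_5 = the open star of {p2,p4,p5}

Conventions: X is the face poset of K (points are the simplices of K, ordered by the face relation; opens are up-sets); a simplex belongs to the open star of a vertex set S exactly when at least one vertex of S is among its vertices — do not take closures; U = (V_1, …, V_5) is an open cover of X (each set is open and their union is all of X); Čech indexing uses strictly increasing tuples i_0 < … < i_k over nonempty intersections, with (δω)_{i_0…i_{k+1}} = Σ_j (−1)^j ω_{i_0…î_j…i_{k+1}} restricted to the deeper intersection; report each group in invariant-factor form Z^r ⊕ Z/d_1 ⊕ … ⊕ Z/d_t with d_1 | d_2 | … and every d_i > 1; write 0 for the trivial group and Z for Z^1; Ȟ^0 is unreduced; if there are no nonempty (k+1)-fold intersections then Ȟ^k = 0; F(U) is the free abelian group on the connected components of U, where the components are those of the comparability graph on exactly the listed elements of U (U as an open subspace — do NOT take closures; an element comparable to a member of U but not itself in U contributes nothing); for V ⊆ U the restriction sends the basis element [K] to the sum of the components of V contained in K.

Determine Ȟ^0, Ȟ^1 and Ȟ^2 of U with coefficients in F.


Ȟ^0(U;F) ≅ Z, Ȟ^1(U;F) ≅ Z^2, Ȟ^2(U;F) ≅ 0

nonempty overlaps:
  V1={{p3},{p5},{p1,p3},{p3,p7},{p4,p5},{p5,p6},{p1,p3,p7},{p4,p5,p6}} V2={{p2},{p6},{p7},{p1,p6},{p1,p7},{p2,p7},{p3,p7},{p4,p6},{p5,p6},{p6,p7},{p1,p3,p7},{p4,p5,p6}} V3={{p1},{p6},{p1,p3},{p1,p4},{p1,p6},{p1,p7},{p4,p6},{p5,p6},{p6,p7},{p1,p3,p7},{p4,p5,p6}} V4={{p2},{p2,p7}} V5={{p2},{p4},{p5},{p1,p4},{p2,p7},{p4,p5},{p4,p6},{p5,p6},{p4,p5,p6}}
  V12={{p3,p7},{p5,p6},{p1,p3,p7},{p4,p5,p6}} V13={{p1,p3},{p5,p6},{p1,p3,p7},{p4,p5,p6}} V15={{p5},{p4,p5},{p5,p6},{p4,p5,p6}} V23={{p6},{p1,p6},{p1,p7},{p4,p6},{p5,p6},{p6,p7},{p1,p3,p7},{p4,p5,p6}} V24={{p2},{p2,p7}} V25={{p2},{p2,p7},{p4,p6},{p5,p6},{p4,p5,p6}} V35={{p1,p4},{p4,p6},{p5,p6},{p4,p5,p6}} V45={{p2},{p2,p7}}
  V123={{p5,p6},{p1,p3,p7},{p4,p5,p6}} V125={{p5,p6},{p4,p5,p6}} V135={{p5,p6},{p4,p5,p6}} V235={{p4,p6},{p5,p6},{p4,p5,p6}} V245={{p2},{p2,p7}}
  V1235={{p5,p6},{p4,p5,p6}}
components per intersection:
  V1: {{p3},{p1,p3},{p3,p7},{p1,p3,p7}} {{p5},{p4,p5},{p5,p6},{p4,p5,p6}}
  V2: {{p2},{p6},{p7},{p1,p6},{p1,p7},{p2,p7},{p3,p7},{p4,p6},{p5,p6},{p6,p7},{p1,p3,p7},{p4,p5,p6}}
  V3: {{p1},{p6},{p1,p3},{p1,p4},{p1,p6},{p1,p7},{p4,p6},{p5,p6},{p6,p7},{p1,p3,p7},{p4,p5,p6}}
  V4: {{p2},{p2,p7}}
  V5: {{p2},{p2,p7}} {{p4},{p5},{p1,p4},{p4,p5},{p4,p6},{p5,p6},{p4,p5,p6}}
  V12: {{p3,p7},{p1,p3,p7}} {{p5,p6},{p4,p5,p6}}
  V13: {{p1,p3},{p1,p3,p7}} {{p5,p6},{p4,p5,p6}}
  V15: {{p5},{p4,p5},{p5,p6},{p4,p5,p6}}
  V23: {{p6},{p1,p6},{p4,p6},{p5,p6},{p6,p7},{p4,p5,p6}} {{p1,p7},{p1,p3,p7}}
  V24: {{p2},{p2,p7}}
  V25: {{p2},{p2,p7}} {{p4,p6},{p5,p6},{p4,p5,p6}}
  V35: {{p1,p4}} {{p4,p6},{p5,p6},{p4,p5,p6}}
  V45: {{p2},{p2,p7}}
  V123: {{p5,p6},{p4,p5,p6}} {{p1,p3,p7}}
  V125: {{p5,p6},{p4,p5,p6}}
  V135: {{p5,p6},{p4,p5,p6}}
  V235: {{p4,p6},{p5,p6},{p4,p5,p6}}
  V245: {{p2},{p2,p7}}
  V1235: {{p5,p6},{p4,p5,p6}}
C dims 7,13,6,1; δ0: rk 6, SNF 1^6; δ1: rk 5, SNF 1^5; δ2: rk 1, SNF 1^1
degree 0: 7−6−0 = 1 → Ȟ^0 ≅ Z
degree 1: 13−5−6 = 2 → Ȟ^1 ≅ Z^2
degree 2: 6−1−5 = 0 → Ȟ^2 ≅ 0


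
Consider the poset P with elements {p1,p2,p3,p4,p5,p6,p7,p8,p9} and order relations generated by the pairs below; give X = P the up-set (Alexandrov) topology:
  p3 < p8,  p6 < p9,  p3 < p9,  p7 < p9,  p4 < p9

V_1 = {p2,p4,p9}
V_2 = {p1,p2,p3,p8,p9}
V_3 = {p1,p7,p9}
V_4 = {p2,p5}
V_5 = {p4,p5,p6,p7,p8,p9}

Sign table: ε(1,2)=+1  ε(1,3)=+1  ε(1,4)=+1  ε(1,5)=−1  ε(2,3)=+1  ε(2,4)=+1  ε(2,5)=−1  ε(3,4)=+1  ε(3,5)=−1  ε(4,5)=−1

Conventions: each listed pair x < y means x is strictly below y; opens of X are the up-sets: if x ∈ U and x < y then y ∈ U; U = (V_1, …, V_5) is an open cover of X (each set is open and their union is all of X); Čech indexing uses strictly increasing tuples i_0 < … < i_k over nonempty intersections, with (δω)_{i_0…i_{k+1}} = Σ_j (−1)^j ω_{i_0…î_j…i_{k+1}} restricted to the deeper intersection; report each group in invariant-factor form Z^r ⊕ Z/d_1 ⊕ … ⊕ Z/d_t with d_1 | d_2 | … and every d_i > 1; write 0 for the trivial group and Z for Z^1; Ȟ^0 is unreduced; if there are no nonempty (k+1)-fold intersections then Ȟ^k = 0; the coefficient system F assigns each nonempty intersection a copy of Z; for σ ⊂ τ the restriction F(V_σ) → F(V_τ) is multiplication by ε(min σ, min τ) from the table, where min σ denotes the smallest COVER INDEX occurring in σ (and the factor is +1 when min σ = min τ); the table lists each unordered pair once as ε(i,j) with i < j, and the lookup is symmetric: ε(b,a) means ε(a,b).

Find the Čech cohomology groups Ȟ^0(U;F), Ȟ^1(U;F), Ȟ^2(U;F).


Ȟ^0 ≅ Z; Ȟ^1 ≅ Z; Ȟ^2 ≅ 0

intersection data:
  V12={p2,p9} V13={p9} V14={p2} V15={p4,p9} V23={p1,p9} V24={p2} V25={p8,p9} V35={p7,p9} V45={p5}
  V123={p9} V124={p2} V125={p9} V135={p9} V235={p9}
  V1235={p9}
C dims 5,9,5,1; δ0: rk 4, SNF 1^4; δ1: rk 4, SNF 1^4; δ2: rk 1, SNF 1^1
Ȟ^0 = (5 − 4) − 0 = 1, so Ȟ^0 ≅ Z
Ȟ^1 = (9 − 4) − 4 = 1, so Ȟ^1 ≅ Z
Ȟ^2 = (5 − 1) − 4 = 0, so Ȟ^2 ≅ 0
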